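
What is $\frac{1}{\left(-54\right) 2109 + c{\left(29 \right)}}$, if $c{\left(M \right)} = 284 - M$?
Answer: $- \frac{1}{113631} \approx -8.8004 \cdot 10^{-6}$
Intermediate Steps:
$\frac{1}{\left(-54\right) 2109 + c{\left(29 \right)}} = \frac{1}{\left(-54\right) 2109 + \left(284 - 29\right)} = \frac{1}{-113886 + \left(284 - 29\right)} = \frac{1}{-113886 + 255} = \frac{1}{-113631} = - \frac{1}{113631}$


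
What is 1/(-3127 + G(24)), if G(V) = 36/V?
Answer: -2/6251 ≈ -0.00031995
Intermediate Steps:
1/(-3127 + G(24)) = 1/(-3127 + 36/24) = 1/(-3127 + 36*(1/24)) = 1/(-3127 + 3/2) = 1/(-6251/2) = -2/6251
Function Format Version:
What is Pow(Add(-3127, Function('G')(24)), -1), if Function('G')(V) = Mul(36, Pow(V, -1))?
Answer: Rational(-2, 6251) ≈ -0.00031995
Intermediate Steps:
Pow(Add(-3127, Function('G')(24)), -1) = Pow(Add(-3127, Mul(36, Pow(24, -1))), -1) = Pow(Add(-3127, Mul(36, Rational(1, 24))), -1) = Pow(Add(-3127, Rational(3, 2)), -1) = Pow(Rational(-6251, 2), -1) = Rational(-2, 6251)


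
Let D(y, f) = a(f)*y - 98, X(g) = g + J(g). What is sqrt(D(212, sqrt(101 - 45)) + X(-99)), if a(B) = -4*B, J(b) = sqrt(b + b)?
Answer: sqrt(-197 - 1696*sqrt(14) + 3*I*sqrt(22)) ≈ 0.087 + 80.888*I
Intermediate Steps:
J(b) = sqrt(2)*sqrt(b) (J(b) = sqrt(2*b) = sqrt(2)*sqrt(b))
X(g) = g + sqrt(2)*sqrt(g)
D(y, f) = -98 - 4*f*y (D(y, f) = (-4*f)*y - 98 = -4*f*y - 98 = -98 - 4*f*y)
sqrt(D(212, sqrt(101 - 45)) + X(-99)) = sqrt((-98 - 4*sqrt(101 - 45)*212) + (-99 + sqrt(2)*sqrt(-99))) = sqrt((-98 - 4*sqrt(56)*212) + (-99 + sqrt(2)*(3*I*sqrt(11)))) = sqrt((-98 - 4*2*sqrt(14)*212) + (-99 + 3*I*sqrt(22))) = sqrt((-98 - 1696*sqrt(14)) + (-99 + 3*I*sqrt(22))) = sqrt(-197 - 1696*sqrt(14) + 3*I*sqrt(22))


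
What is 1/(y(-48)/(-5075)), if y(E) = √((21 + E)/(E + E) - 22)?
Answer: 4060*I*√1390/139 ≈ 1089.0*I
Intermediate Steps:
y(E) = √(-22 + (21 + E)/(2*E)) (y(E) = √((21 + E)/((2*E)) - 22) = √((21 + E)*(1/(2*E)) - 22) = √((21 + E)/(2*E) - 22) = √(-22 + (21 + E)/(2*E)))
1/(y(-48)/(-5075)) = 1/((√(-86 + 42/(-48))/2)/(-5075)) = 1/((√(-86 + 42*(-1/48))/2)*(-1/5075)) = 1/((√(-86 - 7/8)/2)*(-1/5075)) = 1/((√(-695/8)/2)*(-1/5075)) = 1/(((I*√1390/4)/2)*(-1/5075)) = 1/((I*√1390/8)*(-1/5075)) = 1/(-I*√1390/40600) = 4060*I*√1390/139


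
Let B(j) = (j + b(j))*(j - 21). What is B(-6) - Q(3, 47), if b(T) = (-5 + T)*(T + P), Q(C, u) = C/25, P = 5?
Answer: -3378/25 ≈ -135.12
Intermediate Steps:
Q(C, u) = C/25 (Q(C, u) = C*(1/25) = C/25)
b(T) = (-5 + T)*(5 + T) (b(T) = (-5 + T)*(T + 5) = (-5 + T)*(5 + T))
B(j) = (-21 + j)*(-25 + j + j**2) (B(j) = (j + (-25 + j**2))*(j - 21) = (-25 + j + j**2)*(-21 + j) = (-21 + j)*(-25 + j + j**2))
B(-6) - Q(3, 47) = (525 + (-6)**3 - 46*(-6) - 20*(-6)**2) - 3/25 = (525 - 216 + 276 - 20*36) - 1*3/25 = (525 - 216 + 276 - 720) - 3/25 = -135 - 3/25 = -3378/25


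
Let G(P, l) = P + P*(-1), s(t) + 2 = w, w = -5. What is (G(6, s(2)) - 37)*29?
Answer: -1073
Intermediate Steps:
s(t) = -7 (s(t) = -2 - 5 = -7)
G(P, l) = 0 (G(P, l) = P - P = 0)
(G(6, s(2)) - 37)*29 = (0 - 37)*29 = -37*29 = -1073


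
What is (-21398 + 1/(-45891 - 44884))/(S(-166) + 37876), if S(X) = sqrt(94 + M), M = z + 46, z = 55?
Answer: -73570473110076/130225014455275 + 1942403451*sqrt(195)/130225014455275 ≈ -0.56474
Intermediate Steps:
M = 101 (M = 55 + 46 = 101)
S(X) = sqrt(195) (S(X) = sqrt(94 + 101) = sqrt(195))
(-21398 + 1/(-45891 - 44884))/(S(-166) + 37876) = (-21398 + 1/(-45891 - 44884))/(sqrt(195) + 37876) = (-21398 + 1/(-90775))/(37876 + sqrt(195)) = (-21398 - 1/90775)/(37876 + sqrt(195)) = -1942403451/(90775*(37876 + sqrt(195)))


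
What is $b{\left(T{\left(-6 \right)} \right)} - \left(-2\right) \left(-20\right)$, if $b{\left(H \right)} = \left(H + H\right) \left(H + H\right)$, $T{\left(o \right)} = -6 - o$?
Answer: $-40$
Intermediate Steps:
$b{\left(H \right)} = 4 H^{2}$ ($b{\left(H \right)} = 2 H 2 H = 4 H^{2}$)
$b{\left(T{\left(-6 \right)} \right)} - \left(-2\right) \left(-20\right) = 4 \left(-6 - -6\right)^{2} - \left(-2\right) \left(-20\right) = 4 \left(-6 + 6\right)^{2} - 40 = 4 \cdot 0^{2} - 40 = 4 \cdot 0 - 40 = 0 - 40 = -40$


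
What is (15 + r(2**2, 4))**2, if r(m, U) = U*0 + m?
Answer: 361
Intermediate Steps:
r(m, U) = m (r(m, U) = 0 + m = m)
(15 + r(2**2, 4))**2 = (15 + 2**2)**2 = (15 + 4)**2 = 19**2 = 361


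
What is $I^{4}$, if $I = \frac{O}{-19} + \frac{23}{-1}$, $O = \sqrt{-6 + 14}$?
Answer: $\frac{36478325537}{130321} + \frac{35139768 \sqrt{2}}{6859} \approx 2.8716 \cdot 10^{5}$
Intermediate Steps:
$O = 2 \sqrt{2}$ ($O = \sqrt{8} = 2 \sqrt{2} \approx 2.8284$)
$I = -23 - \frac{2 \sqrt{2}}{19}$ ($I = \frac{2 \sqrt{2}}{-19} + \frac{23}{-1} = 2 \sqrt{2} \left(- \frac{1}{19}\right) + 23 \left(-1\right) = - \frac{2 \sqrt{2}}{19} - 23 = -23 - \frac{2 \sqrt{2}}{19} \approx -23.149$)
$I^{4} = \left(-23 - \frac{2 \sqrt{2}}{19}\right)^{4}$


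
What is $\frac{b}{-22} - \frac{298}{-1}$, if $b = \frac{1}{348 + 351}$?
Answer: $\frac{4582643}{15378} \approx 298.0$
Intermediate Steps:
$b = \frac{1}{699} \approx 0.0014306$
$\frac{b}{-22} - \frac{298}{-1} = \frac{1}{699 \left(-22\right)} - \frac{298}{-1} = \frac{1}{699} \left(- \frac{1}{22}\right) - -298 = - \frac{1}{15378} + 298 = \frac{4582643}{15378}$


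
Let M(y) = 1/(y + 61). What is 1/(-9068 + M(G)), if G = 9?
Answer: -70/634759 ≈ -0.00011028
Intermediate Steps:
M(y) = 1/(61 + y)
1/(-9068 + M(G)) = 1/(-9068 + 1/(61 + 9)) = 1/(-9068 + 1/70) = 1/(-634759/70) = -70/634759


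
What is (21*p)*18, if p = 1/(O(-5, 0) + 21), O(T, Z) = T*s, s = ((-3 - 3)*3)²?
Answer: -126/533 ≈ -0.23640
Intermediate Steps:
s = 324 (s = (-6*3)² = (-18)² = 324)
O(T, Z) = 324*T (O(T, Z) = T*324 = 324*T)
p = -1/1599 (p = 1/(324*(-5) + 21) = 1/(-1620 + 21) = 1/(-1599) = -1/1599 ≈ -0.00062539)
(21*p)*18 = (21*(-1/1599))*18 = -7/533*18 = -126/533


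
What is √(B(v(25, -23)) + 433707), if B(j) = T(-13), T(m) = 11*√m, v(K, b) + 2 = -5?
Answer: √(433707 + 11*I*√13) ≈ 658.56 + 0.03*I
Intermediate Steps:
v(K, b) = -7 (v(K, b) = -2 - 5 = -7)
B(j) = 11*I*√13 (B(j) = 11*√(-13) = 11*(I*√13) = 11*I*√13)
√(B(v(25, -23)) + 433707) = √(11*I*√13 + 433707) = √(433707 + 11*I*√13)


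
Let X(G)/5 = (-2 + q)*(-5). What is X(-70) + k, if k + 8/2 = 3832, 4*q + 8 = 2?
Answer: 7831/2 ≈ 3915.5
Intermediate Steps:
q = -3/2 (q = -2 + (¼)*2 = -2 + ½ = -3/2 ≈ -1.5000)
k = 3828 (k = -4 + 3832 = 3828)
X(G) = 175/2 (X(G) = 5*((-2 - 3/2)*(-5)) = 5*(-7/2*(-5)) = 5*(35/2) = 175/2)
X(-70) + k = 175/2 + 3828 = 7831/2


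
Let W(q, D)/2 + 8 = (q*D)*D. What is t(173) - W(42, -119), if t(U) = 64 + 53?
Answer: -1189391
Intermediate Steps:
t(U) = 117
W(q, D) = -16 + 2*q*D**2 (W(q, D) = -16 + 2*((q*D)*D) = -16 + 2*((D*q)*D) = -16 + 2*(q*D**2) = -16 + 2*q*D**2)
t(173) - W(42, -119) = 117 - (-16 + 2*42*(-119)**2) = 117 - (-16 + 2*42*14161) = 117 - (-16 + 1189524) = 117 - 1*1189508 = 117 - 1189508 = -1189391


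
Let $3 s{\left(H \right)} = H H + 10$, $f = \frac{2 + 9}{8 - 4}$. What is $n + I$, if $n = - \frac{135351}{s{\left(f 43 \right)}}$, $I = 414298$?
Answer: $\frac{92750268074}{223889} \approx 4.1427 \cdot 10^{5}$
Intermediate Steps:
$f = \frac{11}{4} \approx 2.75$
$s{\left(H \right)} = \frac{10}{3} + \frac{H^{2}}{3}$ ($s{\left(H \right)} = \frac{H H + 10}{3} = \frac{H^{2} + 10}{3} = \frac{10 + H^{2}}{3} = \frac{10}{3} + \frac{H^{2}}{3}$)
$n = - \frac{6496848}{223889}$ ($n = - \frac{135351}{\frac{10}{3} + \frac{\left(\frac{11}{4} \cdot 43\right)^{2}}{3}} = - \frac{135351}{\frac{10}{3} + \frac{\left(\frac{473}{4}\right)^{2}}{3}} = - \frac{135351}{\frac{10}{3} + \frac{1}{3} \cdot \frac{223729}{16}} = - \frac{135351}{\frac{10}{3} + \frac{223729}{48}} = - \frac{135351}{\frac{223889}{48}} = \left(-135351\right) \frac{48}{223889} = - \frac{6496848}{223889} \approx -29.018$)
$n + I = - \frac{6496848}{223889} + 414298 = \frac{92750268074}{223889}$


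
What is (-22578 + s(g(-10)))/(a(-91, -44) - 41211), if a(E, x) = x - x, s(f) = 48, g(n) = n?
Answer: 7510/13737 ≈ 0.54670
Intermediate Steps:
a(E, x) = 0
(-22578 + s(g(-10)))/(a(-91, -44) - 41211) = (-22578 + 48)/(0 - 41211) = -22530/(-41211) = -22530*(-1/41211) = 7510/13737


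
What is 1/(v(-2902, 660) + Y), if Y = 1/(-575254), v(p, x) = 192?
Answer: 575254/110448767 ≈ 0.0052083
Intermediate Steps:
Y = -1/575254 ≈ -1.7384e-6
1/(v(-2902, 660) + Y) = 1/(192 - 1/575254) = 1/(110448767/575254) = 575254/110448767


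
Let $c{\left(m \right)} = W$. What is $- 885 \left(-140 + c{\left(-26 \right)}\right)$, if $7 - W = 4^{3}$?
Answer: $174345$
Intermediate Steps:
$W = -57$ ($W = 7 - 4^{3} = 7 - 64 = -57$)
$c{\left(m \right)} = -57$
$- 885 \left(-140 + c{\left(-26 \right)}\right) = - 885 \left(-140 - 57\right) = \left(-885\right) \left(-197\right) = 174345$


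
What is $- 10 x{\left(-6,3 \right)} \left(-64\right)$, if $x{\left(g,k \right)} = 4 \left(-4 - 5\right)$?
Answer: $-23040$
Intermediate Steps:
$x{\left(g,k \right)} = -36$ ($x{\left(g,k \right)} = 4 \left(-9\right) = -36$)
$- 10 x{\left(-6,3 \right)} \left(-64\right) = \left(-10\right) \left(-36\right) \left(-64\right) = 360 \left(-64\right) = -23040$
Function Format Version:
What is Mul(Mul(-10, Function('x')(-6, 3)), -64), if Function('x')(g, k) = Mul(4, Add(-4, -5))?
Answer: -23040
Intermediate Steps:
Function('x')(g, k) = -36 (Function('x')(g, k) = Mul(4, -9) = -36)
Mul(Mul(-10, Function('x')(-6, 3)), -64) = Mul(Mul(-10, -36), -64) = Mul(360, -64) = -23040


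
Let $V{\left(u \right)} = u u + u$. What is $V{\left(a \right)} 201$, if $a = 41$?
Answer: $346122$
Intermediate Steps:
$V{\left(u \right)} = u + u^{2}$ ($V{\left(u \right)} = u^{2} + u = u + u^{2}$)
$V{\left(a \right)} 201 = 41 \left(1 + 41\right) 201 = 41 \cdot 42 \cdot 201 = 1722 \cdot 201 = 346122$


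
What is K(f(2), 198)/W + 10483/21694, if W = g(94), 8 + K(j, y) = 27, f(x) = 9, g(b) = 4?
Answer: 227059/43388 ≈ 5.2332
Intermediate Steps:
K(j, y) = 19 (K(j, y) = -8 + 27 = 19)
W = 4
K(f(2), 198)/W + 10483/21694 = 19/4 + 10483/21694 = 227059/43388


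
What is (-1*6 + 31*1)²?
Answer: 625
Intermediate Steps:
(-1*6 + 31*1)² = (-6 + 31)² = 25² = 625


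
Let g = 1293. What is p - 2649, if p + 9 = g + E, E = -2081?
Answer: -3446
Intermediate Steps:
p = -797 (p = -9 + (1293 - 2081) = -9 - 788 = -797)
p - 2649 = -797 - 2649 = -3446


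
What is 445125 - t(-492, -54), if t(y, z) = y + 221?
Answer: 445396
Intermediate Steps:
t(y, z) = 221 + y
445125 - t(-492, -54) = 445125 - (221 - 492) = 445125 - 1*(-271) = 445125 + 271 = 445396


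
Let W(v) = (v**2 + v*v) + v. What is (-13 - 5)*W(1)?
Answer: -54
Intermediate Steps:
W(v) = v + 2*v**2 (W(v) = (v**2 + v**2) + v = 2*v**2 + v = v + 2*v**2)
(-13 - 5)*W(1) = (-13 - 5)*(1*(1 + 2*1)) = -18*(1 + 2) = -18*3 = -54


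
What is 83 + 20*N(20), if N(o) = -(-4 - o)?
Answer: 563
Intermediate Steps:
N(o) = 4 + o
83 + 20*N(20) = 83 + 20*(4 + 20) = 83 + 20*24 = 83 + 480 = 563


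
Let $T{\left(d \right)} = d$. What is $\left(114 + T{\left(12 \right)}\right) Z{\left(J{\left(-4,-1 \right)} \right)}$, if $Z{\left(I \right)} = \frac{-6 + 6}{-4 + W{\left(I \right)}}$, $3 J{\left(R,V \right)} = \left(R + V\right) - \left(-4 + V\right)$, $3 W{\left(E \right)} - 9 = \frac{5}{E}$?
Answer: $0$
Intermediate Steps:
$W{\left(E \right)} = 3 + \frac{5}{3 E}$ ($W{\left(E \right)} = 3 + \frac{5 \frac{1}{E}}{3} = 3 + \frac{5}{3 E}$)
$J{\left(R,V \right)} = \frac{4}{3} + \frac{R}{3}$ ($J{\left(R,V \right)} = \frac{\left(R + V\right) - \left(-4 + V\right)}{3} = \frac{4 + R}{3} = \frac{4}{3} + \frac{R}{3}$)
$Z{\left(I \right)} = 0$ ($Z{\left(I \right)} = \frac{-6 + 6}{-4 + \left(3 + \frac{5}{3 I}\right)} = \frac{0}{-1 + \frac{5}{3 I}} = 0$)
$\left(114 + T{\left(12 \right)}\right) Z{\left(J{\left(-4,-1 \right)} \right)} = \left(114 + 12\right) 0 = 126 \cdot 0 = 0$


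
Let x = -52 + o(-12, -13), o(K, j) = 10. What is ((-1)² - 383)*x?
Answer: 16044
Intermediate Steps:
x = -42 (x = -52 + 10 = -42)
((-1)² - 383)*x = ((-1)² - 383)*(-42) = (1 - 383)*(-42) = -382*(-42) = 16044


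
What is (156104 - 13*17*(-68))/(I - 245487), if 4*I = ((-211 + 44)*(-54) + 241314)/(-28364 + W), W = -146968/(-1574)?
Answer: -97628541792/140048348411 ≈ -0.69711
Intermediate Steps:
W = 73484/787 (W = -146968*(-1/1574) = 73484/787 ≈ 93.372)
I = -16417607/7416328 (I = (((-211 + 44)*(-54) + 241314)/(-28364 + 73484/787))/4 = ((-167*(-54) + 241314)/(-22248984/787))/4 = ((9018 + 241314)*(-787/22248984))/4 = (250332*(-787/22248984))/4 = (¼)*(-16417607/1854082) = -16417607/7416328 ≈ -2.2137)
(156104 - 13*17*(-68))/(I - 245487) = (156104 - 13*17*(-68))/(-16417607/7416328 - 245487) = (156104 - 221*(-68))/(-1820628529343/7416328) = (156104 + 15028)*(-7416328/1820628529343) = 171132*(-7416328/1820628529343) = -97628541792/140048348411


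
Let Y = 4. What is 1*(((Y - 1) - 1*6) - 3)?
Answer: -6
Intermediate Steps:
1*(((Y - 1) - 1*6) - 3) = 1*(((4 - 1) - 1*6) - 3) = 1*((3 - 6) - 3) = 1*(-3 - 3) = 1*(-6) = -6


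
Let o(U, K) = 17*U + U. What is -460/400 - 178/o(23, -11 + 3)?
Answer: -6541/4140 ≈ -1.5800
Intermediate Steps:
o(U, K) = 18*U
-460/400 - 178/o(23, -11 + 3) = -460/400 - 178/(18*23) = -460*1/400 - 178/414 = -23/20 - 178*1/414 = -23/20 - 89/207 = -6541/4140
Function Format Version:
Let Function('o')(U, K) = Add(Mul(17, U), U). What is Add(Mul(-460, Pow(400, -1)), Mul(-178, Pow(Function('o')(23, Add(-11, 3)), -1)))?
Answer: Rational(-6541, 4140) ≈ -1.5800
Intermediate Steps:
Function('o')(U, K) = Mul(18, U)
Add(Mul(-460, Pow(400, -1)), Mul(-178, Pow(Function('o')(23, Add(-11, 3)), -1))) = Add(Mul(-460, Pow(400, -1)), Mul(-178, Pow(Mul(18, 23), -1))) = Add(Mul(-460, Rational(1, 400)), Mul(-178, Pow(414, -1))) = Add(Rational(-23, 20), Mul(-178, Rational(1, 414))) = Add(Rational(-23, 20), Rational(-89, 207)) = Rational(-6541, 4140)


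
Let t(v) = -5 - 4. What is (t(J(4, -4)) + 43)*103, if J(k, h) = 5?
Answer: 3502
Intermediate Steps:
t(v) = -9
(t(J(4, -4)) + 43)*103 = (-9 + 43)*103 = 34*103 = 3502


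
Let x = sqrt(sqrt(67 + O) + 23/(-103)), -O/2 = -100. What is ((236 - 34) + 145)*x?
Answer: 347*sqrt(-2369 + 10609*sqrt(267))/103 ≈ 1393.1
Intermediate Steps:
O = 200 (O = -2*(-100) = 200)
x = sqrt(-23/103 + sqrt(267)) (x = sqrt(sqrt(67 + 200) + 23/(-103)) = sqrt(sqrt(267) + 23*(-1/103)) = sqrt(sqrt(267) - 23/103) = sqrt(-23/103 + sqrt(267)) ≈ 4.0146)
((236 - 34) + 145)*x = ((236 - 34) + 145)*(sqrt(-2369 + 10609*sqrt(267))/103) = (202 + 145)*(sqrt(-2369 + 10609*sqrt(267))/103) = 347*(sqrt(-2369 + 10609*sqrt(267))/103) = 347*sqrt(-2369 + 10609*sqrt(267))/103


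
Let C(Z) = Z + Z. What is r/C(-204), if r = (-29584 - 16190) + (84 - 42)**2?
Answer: 7335/68 ≈ 107.87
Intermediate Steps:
C(Z) = 2*Z
r = -44010 (r = -45774 + 42**2 = -45774 + 1764 = -44010)
r/C(-204) = -44010/(2*(-204)) = -44010/(-408) = -44010*(-1/408) = 7335/68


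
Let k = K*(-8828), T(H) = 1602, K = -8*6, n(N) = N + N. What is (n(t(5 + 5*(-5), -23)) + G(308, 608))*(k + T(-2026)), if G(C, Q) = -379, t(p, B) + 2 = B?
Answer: -182473434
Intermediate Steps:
t(p, B) = -2 + B
n(N) = 2*N
K = -48
k = 423744 (k = -48*(-8828) = 423744)
(n(t(5 + 5*(-5), -23)) + G(308, 608))*(k + T(-2026)) = (2*(-2 - 23) - 379)*(423744 + 1602) = (2*(-25) - 379)*425346 = (-50 - 379)*425346 = -429*425346 = -182473434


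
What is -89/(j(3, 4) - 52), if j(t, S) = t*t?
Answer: 89/43 ≈ 2.0698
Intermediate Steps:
j(t, S) = t²
-89/(j(3, 4) - 52) = -89/(3² - 52) = -89/(9 - 52) = -89/(-43) = -89*(-1/43) = 89/43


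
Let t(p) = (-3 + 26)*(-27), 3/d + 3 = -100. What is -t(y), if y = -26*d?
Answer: 621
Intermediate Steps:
d = -3/103 (d = 3/(-3 - 100) = 3/(-103) = 3*(-1/103) = -3/103 ≈ -0.029126)
y = 78/103 (y = -26*(-3/103) = 78/103 ≈ 0.75728)
t(p) = -621 (t(p) = 23*(-27) = -621)
-t(y) = -1*(-621) = 621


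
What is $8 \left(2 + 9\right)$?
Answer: $88$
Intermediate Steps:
$8 \left(2 + 9\right) = 8 \cdot 11 = 88$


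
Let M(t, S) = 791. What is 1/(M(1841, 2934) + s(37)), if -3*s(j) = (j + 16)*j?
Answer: 3/412 ≈ 0.0072816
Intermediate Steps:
s(j) = -j*(16 + j)/3 (s(j) = -(j + 16)*j/3 = -(16 + j)*j/3 = -j*(16 + j)/3)
1/(M(1841, 2934) + s(37)) = 1/(791 - ⅓*37*(16 + 37)) = 1/(791 - ⅓*37*53) = 1/(791 - 1961/3) = 1/(412/3) = 3/412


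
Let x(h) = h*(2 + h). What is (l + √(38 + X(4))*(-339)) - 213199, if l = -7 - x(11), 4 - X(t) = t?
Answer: -213349 - 339*√38 ≈ -2.1544e+5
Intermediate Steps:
X(t) = 4 - t
l = -150 (l = -7 - 11*(2 + 11) = -7 - 11*13 = -7 - 1*143 = -7 - 143 = -150)
(l + √(38 + X(4))*(-339)) - 213199 = (-150 + √(38 + (4 - 1*4))*(-339)) - 213199 = (-150 + √(38 + (4 - 4))*(-339)) - 213199 = (-150 + √(38 + 0)*(-339)) - 213199 = (-150 + √38*(-339)) - 213199 = (-150 - 339*√38) - 213199 = -213349 - 339*√38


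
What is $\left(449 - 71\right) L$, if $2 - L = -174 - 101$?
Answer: $104706$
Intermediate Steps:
$L = 277$ ($L = 2 - \left(-174 - 101\right) = 2 - -275 = 2 + 275 = 277$)
$\left(449 - 71\right) L = \left(449 - 71\right) 277 = 378 \cdot 277 = 104706$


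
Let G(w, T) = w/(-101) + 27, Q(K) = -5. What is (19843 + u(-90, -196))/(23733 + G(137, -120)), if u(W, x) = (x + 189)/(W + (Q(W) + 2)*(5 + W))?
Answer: 330682888/395937795 ≈ 0.83519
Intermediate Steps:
G(w, T) = 27 - w/101 (G(w, T) = w*(-1/101) + 27 = -w/101 + 27 = 27 - w/101)
u(W, x) = (189 + x)/(-15 - 2*W) (u(W, x) = (x + 189)/(W + (-5 + 2)*(5 + W)) = (189 + x)/(W - 3*(5 + W)) = (189 + x)/(W + (-15 - 3*W)) = (189 + x)/(-15 - 2*W))
(19843 + u(-90, -196))/(23733 + G(137, -120)) = (19843 + (189 - 196)/(-15 - 2*(-90)))/(23733 + (27 - 1/101*137)) = (19843 - 7/(-15 + 180))/(23733 + (27 - 137/101)) = (19843 - 7/165)/(23733 + 2590/101) = (19843 + (1/165)*(-7))/(2399623/101) = (19843 - 7/165)*(101/2399623) = (3274088/165)*(101/2399623) = 330682888/395937795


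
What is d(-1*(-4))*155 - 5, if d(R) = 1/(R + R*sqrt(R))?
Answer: 95/12 ≈ 7.9167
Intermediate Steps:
d(R) = 1/(R + R**(3/2))
d(-1*(-4))*155 - 5 = 155/(-1*(-4) + (-1*(-4))**(3/2)) - 5 = 155/(4 + 4**(3/2)) - 5 = 155/(4 + 8) - 5 = 155/12 - 5 = 95/12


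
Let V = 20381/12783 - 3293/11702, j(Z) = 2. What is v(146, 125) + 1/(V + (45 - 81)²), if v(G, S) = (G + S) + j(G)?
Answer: 52978727014533/194060723179 ≈ 273.00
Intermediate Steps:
V = 196404043/149586666 (V = 20381*(1/12783) - 3293*1/11702 = 20381/12783 - 3293/11702 = 196404043/149586666 ≈ 1.3130)
v(G, S) = 2 + G + S (v(G, S) = (G + S) + 2 = 2 + G + S)
v(146, 125) + 1/(V + (45 - 81)²) = (2 + 146 + 125) + 1/(196404043/149586666 + (45 - 81)²) = 273 + 1/(196404043/149586666 + (-36)²) = 273 + 1/(196404043/149586666 + 1296) = 273 + 1/(194060723179/149586666) = 273 + 149586666/194060723179 = 52978727014533/194060723179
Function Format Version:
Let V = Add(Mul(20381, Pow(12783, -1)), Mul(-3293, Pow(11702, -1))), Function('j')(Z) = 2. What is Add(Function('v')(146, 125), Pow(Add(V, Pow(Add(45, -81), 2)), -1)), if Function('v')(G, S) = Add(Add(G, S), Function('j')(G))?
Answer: Rational(52978727014533, 194060723179) ≈ 273.00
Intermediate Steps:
V = Rational(196404043, 149586666) (V = Add(Mul(20381, Rational(1, 12783)), Mul(-3293, Rational(1, 11702))) = Add(Rational(20381, 12783), Rational(-3293, 11702)) = Rational(196404043, 149586666) ≈ 1.3130)
Function('v')(G, S) = Add(2, G, S) (Function('v')(G, S) = Add(Add(G, S), 2) = Add(2, G, S))
Add(Function('v')(146, 125), Pow(Add(V, Pow(Add(45, -81), 2)), -1)) = Add(Add(2, 146, 125), Pow(Add(Rational(196404043, 149586666), Pow(Add(45, -81), 2)), -1)) = Add(273, Pow(Add(Rational(196404043, 149586666), Pow(-36, 2)), -1)) = Add(273, Pow(Add(Rational(196404043, 149586666), 1296), -1)) = Add(273, Pow(Rational(194060723179, 149586666), -1)) = Add(273, Rational(149586666, 194060723179)) = Rational(52978727014533, 194060723179)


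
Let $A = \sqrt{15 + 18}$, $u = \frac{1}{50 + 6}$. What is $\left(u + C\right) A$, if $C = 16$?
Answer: $\frac{897 \sqrt{33}}{56} \approx 92.016$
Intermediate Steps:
$u = \frac{1}{56} \approx 0.017857$
$A = \sqrt{33} \approx 5.7446$
$\left(u + C\right) A = \left(\frac{1}{56} + 16\right) \sqrt{33} = \frac{897 \sqrt{33}}{56}$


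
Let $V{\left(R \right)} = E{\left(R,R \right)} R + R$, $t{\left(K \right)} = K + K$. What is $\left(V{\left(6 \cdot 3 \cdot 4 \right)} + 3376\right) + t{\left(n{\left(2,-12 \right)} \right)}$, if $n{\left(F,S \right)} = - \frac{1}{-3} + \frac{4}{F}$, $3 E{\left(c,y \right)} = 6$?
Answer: $\frac{10790}{3} \approx 3596.7$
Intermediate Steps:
$E{\left(c,y \right)} = 2$ ($E{\left(c,y \right)} = \frac{1}{3} \cdot 6 = 2$)
$n{\left(F,S \right)} = \frac{1}{3} + \frac{4}{F}$ ($n{\left(F,S \right)} = \left(-1\right) \left(- \frac{1}{3}\right) + \frac{4}{F} = \frac{1}{3} + \frac{4}{F}$)
$t{\left(K \right)} = 2 K$
$V{\left(R \right)} = 3 R$ ($V{\left(R \right)} = 2 R + R = 3 R$)
$\left(V{\left(6 \cdot 3 \cdot 4 \right)} + 3376\right) + t{\left(n{\left(2,-12 \right)} \right)} = \left(3 \cdot 6 \cdot 3 \cdot 4 + 3376\right) + 2 \frac{12 + 2}{3 \cdot 2} = \left(3 \cdot 18 \cdot 4 + 3376\right) + 2 \cdot \frac{1}{3} \cdot \frac{1}{2} \cdot 14 = \left(3 \cdot 72 + 3376\right) + 2 \cdot \frac{7}{3} = \left(216 + 3376\right) + \frac{14}{3} = 3592 + \frac{14}{3} = \frac{10790}{3}$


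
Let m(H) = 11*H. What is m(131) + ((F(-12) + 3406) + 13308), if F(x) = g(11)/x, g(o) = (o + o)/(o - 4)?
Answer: 762499/42 ≈ 18155.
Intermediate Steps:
g(o) = 2*o/(-4 + o) (g(o) = (2*o)/(-4 + o) = 2*o/(-4 + o))
F(x) = 22/(7*x) (F(x) = (2*11/(-4 + 11))/x = (2*11/7)/x = (2*11*(1/7))/x = 22/(7*x))
m(131) + ((F(-12) + 3406) + 13308) = 11*131 + (((22/7)/(-12) + 3406) + 13308) = 1441 + (((22/7)*(-1/12) + 3406) + 13308) = 1441 + ((-11/42 + 3406) + 13308) = 1441 + (143041/42 + 13308) = 1441 + 701977/42 = 762499/42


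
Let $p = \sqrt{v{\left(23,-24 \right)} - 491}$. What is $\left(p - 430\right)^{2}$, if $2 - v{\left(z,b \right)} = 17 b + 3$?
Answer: $184816 - 1720 i \sqrt{21} \approx 1.8482 \cdot 10^{5} - 7882.0 i$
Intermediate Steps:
$v{\left(z,b \right)} = -1 - 17 b$ ($v{\left(z,b \right)} = 2 - \left(17 b + 3\right) = 2 - \left(3 + 17 b\right) = -1 - 17 b$)
$p = 2 i \sqrt{21}$ ($p = \sqrt{\left(-1 - -408\right) - 491} = \sqrt{\left(-1 + 408\right) - 491} = \sqrt{407 - 491} = \sqrt{-84} = 2 i \sqrt{21} \approx 9.1651 i$)
$\left(p - 430\right)^{2} = \left(2 i \sqrt{21} - 430\right)^{2} = \left(-430 + 2 i \sqrt{21}\right)^{2}$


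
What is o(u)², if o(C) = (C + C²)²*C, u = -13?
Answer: 100088711424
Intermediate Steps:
o(C) = C*(C + C²)²
o(u)² = ((-13)³*(1 - 13)²)² = (-2197*(-12)²)² = (-2197*144)² = (-316368)² = 100088711424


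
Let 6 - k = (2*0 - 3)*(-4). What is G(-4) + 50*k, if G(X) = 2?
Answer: -298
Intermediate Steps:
k = -6 (k = 6 - (2*0 - 3)*(-4) = 6 - (0 - 3)*(-4) = 6 - (-3)*(-4) = 6 - 1*12 = 6 - 12 = -6)
G(-4) + 50*k = 2 + 50*(-6) = 2 - 300 = -298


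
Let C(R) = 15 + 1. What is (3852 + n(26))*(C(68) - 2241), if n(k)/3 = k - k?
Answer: -8570700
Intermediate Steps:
C(R) = 16
n(k) = 0 (n(k) = 3*(k - k) = 3*0 = 0)
(3852 + n(26))*(C(68) - 2241) = (3852 + 0)*(16 - 2241) = 3852*(-2225) = -8570700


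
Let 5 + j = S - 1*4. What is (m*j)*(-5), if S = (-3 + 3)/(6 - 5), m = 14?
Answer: 630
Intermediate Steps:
S = 0 (S = 0/1 = 0*1 = 0)
j = -9 (j = -5 + (0 - 1*4) = -5 + (0 - 4) = -5 - 4 = -9)
(m*j)*(-5) = (14*(-9))*(-5) = -126*(-5) = 630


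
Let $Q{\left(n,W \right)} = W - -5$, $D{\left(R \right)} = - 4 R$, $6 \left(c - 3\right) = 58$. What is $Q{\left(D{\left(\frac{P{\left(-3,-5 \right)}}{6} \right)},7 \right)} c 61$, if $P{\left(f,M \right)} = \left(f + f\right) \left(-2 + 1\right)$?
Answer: $9272$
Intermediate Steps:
$c = \frac{38}{3}$ ($c = 3 + \frac{1}{6} \cdot 58 = 3 + \frac{29}{3} = \frac{38}{3} \approx 12.667$)
$P{\left(f,M \right)} = - 2 f$ ($P{\left(f,M \right)} = 2 f \left(-1\right) = - 2 f$)
$Q{\left(n,W \right)} = 5 + W$ ($Q{\left(n,W \right)} = W + 5 = 5 + W$)
$Q{\left(D{\left(\frac{P{\left(-3,-5 \right)}}{6} \right)},7 \right)} c 61 = \left(5 + 7\right) \frac{38}{3} \cdot 61 = 12 \cdot \frac{38}{3} \cdot 61 = 152 \cdot 61 = 9272$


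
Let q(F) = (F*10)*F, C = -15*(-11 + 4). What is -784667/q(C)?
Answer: -784667/110250 ≈ -7.1172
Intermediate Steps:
C = 105 (C = -15*(-7) = 105)
q(F) = 10*F**2 (q(F) = (10*F)*F = 10*F**2)
-784667/q(C) = -784667/(10*105**2) = -784667/(10*11025) = -784667/110250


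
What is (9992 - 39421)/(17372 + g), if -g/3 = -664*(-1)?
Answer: -29429/15380 ≈ -1.9135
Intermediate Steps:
g = -1992 (g = -(-1992)*(-1) = -3*664 = -1992)
(9992 - 39421)/(17372 + g) = (9992 - 39421)/(17372 - 1992) = -29429/15380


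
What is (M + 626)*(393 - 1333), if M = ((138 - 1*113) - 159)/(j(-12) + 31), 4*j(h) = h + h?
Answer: -2917008/5 ≈ -5.8340e+5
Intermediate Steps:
j(h) = h/2 (j(h) = (h + h)/4 = (2*h)/4 = h/2)
M = -134/25 (M = ((138 - 1*113) - 159)/((½)*(-12) + 31) = ((138 - 113) - 159)/(-6 + 31) = (25 - 159)/25 = -134*1/25 = -134/25 ≈ -5.3600)
(M + 626)*(393 - 1333) = (-134/25 + 626)*(393 - 1333) = (15516/25)*(-940) = -2917008/5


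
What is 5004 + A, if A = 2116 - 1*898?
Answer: 6222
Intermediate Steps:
A = 1218 (A = 2116 - 898 = 1218)
5004 + A = 5004 + 1218 = 6222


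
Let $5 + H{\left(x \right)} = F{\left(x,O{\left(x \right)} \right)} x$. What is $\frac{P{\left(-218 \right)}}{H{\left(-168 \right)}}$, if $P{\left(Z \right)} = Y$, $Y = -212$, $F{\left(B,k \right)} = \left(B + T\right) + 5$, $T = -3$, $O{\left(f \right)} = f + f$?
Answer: $- \frac{212}{27883} \approx -0.0076032$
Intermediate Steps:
$O{\left(f \right)} = 2 f$
$F{\left(B,k \right)} = 2 + B$ ($F{\left(B,k \right)} = \left(B - 3\right) + 5 = \left(-3 + B\right) + 5 = 2 + B$)
$P{\left(Z \right)} = -212$
$H{\left(x \right)} = -5 + x \left(2 + x\right)$ ($H{\left(x \right)} = -5 + \left(2 + x\right) x = -5 + x \left(2 + x\right)$)
$\frac{P{\left(-218 \right)}}{H{\left(-168 \right)}} = - \frac{212}{-5 - 168 \left(2 - 168\right)} = - \frac{212}{-5 - -27888} = - \frac{212}{-5 + 27888} = - \frac{212}{27883}$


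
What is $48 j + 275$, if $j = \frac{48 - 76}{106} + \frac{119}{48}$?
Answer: $\frac{20210}{53} \approx 381.32$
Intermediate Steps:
$j = \frac{5635}{2544}$ ($j = \left(-28\right) \frac{1}{106} + 119 \cdot \frac{1}{48} = - \frac{14}{53} + \frac{119}{48} = \frac{5635}{2544} \approx 2.215$)
$48 j + 275 = 48 \cdot \frac{5635}{2544} + 275 = \frac{5635}{53} + 275 = \frac{20210}{53}$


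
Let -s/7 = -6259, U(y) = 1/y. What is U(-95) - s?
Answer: -4162236/95 ≈ -43813.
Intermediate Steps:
s = 43813 (s = -7*(-6259) = 43813)
U(-95) - s = 1/(-95) - 1*43813 = -1/95 - 43813 = -4162236/95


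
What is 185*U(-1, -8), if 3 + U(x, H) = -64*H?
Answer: 94165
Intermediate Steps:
U(x, H) = -3 - 64*H
185*U(-1, -8) = 185*(-3 - 64*(-8)) = 185*(-3 + 512) = 185*509 = 94165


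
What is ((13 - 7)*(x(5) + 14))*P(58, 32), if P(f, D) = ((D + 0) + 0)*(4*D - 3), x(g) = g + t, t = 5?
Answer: 576000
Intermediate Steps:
x(g) = 5 + g (x(g) = g + 5 = 5 + g)
P(f, D) = D*(-3 + 4*D) (P(f, D) = (D + 0)*(-3 + 4*D) = D*(-3 + 4*D))
((13 - 7)*(x(5) + 14))*P(58, 32) = ((13 - 7)*((5 + 5) + 14))*(32*(-3 + 4*32)) = (6*(10 + 14))*(32*(-3 + 128)) = (6*24)*(32*125) = 144*4000 = 576000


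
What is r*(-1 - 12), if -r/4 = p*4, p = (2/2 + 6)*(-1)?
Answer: -1456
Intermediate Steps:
p = -7 (p = (2*(½) + 6)*(-1) = (1 + 6)*(-1) = 7*(-1) = -7)
r = 112 (r = -(-28)*4 = -4*(-28) = 112)
r*(-1 - 12) = 112*(-1 - 12) = 112*(-13) = -1456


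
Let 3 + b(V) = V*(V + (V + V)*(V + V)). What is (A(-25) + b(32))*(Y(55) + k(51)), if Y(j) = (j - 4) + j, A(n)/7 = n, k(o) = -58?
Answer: 6332064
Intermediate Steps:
A(n) = 7*n
Y(j) = -4 + 2*j (Y(j) = (-4 + j) + j = -4 + 2*j)
b(V) = -3 + V*(V + 4*V²) (b(V) = -3 + V*(V + (V + V)*(V + V)) = -3 + V*(V + (2*V)*(2*V)) = -3 + V*(V + 4*V²))
(A(-25) + b(32))*(Y(55) + k(51)) = (7*(-25) + (-3 + 32² + 4*32³))*((-4 + 2*55) - 58) = (-175 + (-3 + 1024 + 4*32768))*((-4 + 110) - 58) = (-175 + (-3 + 1024 + 131072))*(106 - 58) = (-175 + 132093)*48 = 131918*48 = 6332064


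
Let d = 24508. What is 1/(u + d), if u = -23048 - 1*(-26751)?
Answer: 1/28211 ≈ 3.5447e-5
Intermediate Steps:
u = 3703 (u = -23048 + 26751 = 3703)
1/(u + d) = 1/(3703 + 24508) = 1/28211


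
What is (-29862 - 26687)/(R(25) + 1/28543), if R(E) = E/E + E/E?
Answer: -1614078107/57087 ≈ -28274.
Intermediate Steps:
R(E) = 2 (R(E) = 1 + 1 = 2)
(-29862 - 26687)/(R(25) + 1/28543) = (-29862 - 26687)/(2 + 1/28543) = -56549/(2 + 1/28543) = -56549/57087/28543 = -56549*28543/57087 = -1614078107/57087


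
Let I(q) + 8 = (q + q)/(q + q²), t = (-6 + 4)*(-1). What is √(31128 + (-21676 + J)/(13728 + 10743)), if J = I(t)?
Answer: √18639844677798/24471 ≈ 176.43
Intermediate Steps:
t = 2 (t = -2*(-1) = 2)
I(q) = -8 + 2*q/(q + q²) (I(q) = -8 + (q + q)/(q + q²) = -8 + (2*q)/(q + q²) = -8 + 2*q/(q + q²))
J = -22/3 (J = 2*(-3 - 4*2)/(1 + 2) = 2*(-3 - 8)/3 = 2*(⅓)*(-11) = -22/3 ≈ -7.3333)
√(31128 + (-21676 + J)/(13728 + 10743)) = √(31128 + (-21676 - 22/3)/(13728 + 10743)) = √(31128 - 65050/3/24471) = √(31128 - 65050/3*1/24471) = √(31128 - 65050/73413) = √(2285134814/73413) = √18639844677798/24471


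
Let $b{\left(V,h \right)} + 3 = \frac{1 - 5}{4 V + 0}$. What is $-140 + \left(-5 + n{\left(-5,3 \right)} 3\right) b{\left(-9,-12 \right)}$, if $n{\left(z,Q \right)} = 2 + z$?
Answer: $- \frac{896}{9} \approx -99.556$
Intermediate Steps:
$b{\left(V,h \right)} = -3 - \frac{1}{V}$ ($b{\left(V,h \right)} = -3 + \frac{1 - 5}{4 V + 0} = -3 - \frac{4}{4 V} = -3 - 4 \frac{1}{4 V} = -3 - \frac{1}{V}$)
$-140 + \left(-5 + n{\left(-5,3 \right)} 3\right) b{\left(-9,-12 \right)} = -140 + \left(-5 + \left(2 - 5\right) 3\right) \left(-3 - \frac{1}{-9}\right) = -140 + \left(-5 - 9\right) \left(-3 - - \frac{1}{9}\right) = -140 + \left(-5 - 9\right) \left(-3 + \frac{1}{9}\right) = -140 - - \frac{364}{9} = -140 + \frac{364}{9} = - \frac{896}{9}$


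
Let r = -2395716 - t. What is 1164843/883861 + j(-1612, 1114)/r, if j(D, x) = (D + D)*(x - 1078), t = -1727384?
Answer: 220271573745/147678147463 ≈ 1.4916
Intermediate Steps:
j(D, x) = 2*D*(-1078 + x) (j(D, x) = (2*D)*(-1078 + x) = 2*D*(-1078 + x))
r = -668332 (r = -2395716 - 1*(-1727384) = -2395716 + 1727384 = -668332)
1164843/883861 + j(-1612, 1114)/r = 1164843/883861 + (2*(-1612)*(-1078 + 1114))/(-668332) = 1164843*(1/883861) + (2*(-1612)*36)*(-1/668332) = 1164843/883861 - 116064*(-1/668332) = 1164843/883861 + 29016/167083 = 220271573745/147678147463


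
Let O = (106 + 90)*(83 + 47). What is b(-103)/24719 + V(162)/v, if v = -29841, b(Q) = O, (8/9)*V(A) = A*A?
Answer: 20355043/491759786 ≈ 0.041392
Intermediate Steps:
V(A) = 9*A²/8 (V(A) = 9*(A*A)/8 = 9*A²/8)
O = 25480 (O = 196*130 = 25480)
b(Q) = 25480
b(-103)/24719 + V(162)/v = 25480/24719 + ((9/8)*162²)/(-29841) = 25480*(1/24719) + ((9/8)*26244)*(-1/29841) = 25480/24719 + (59049/2)*(-1/29841) = 25480/24719 - 19683/19894 = 20355043/491759786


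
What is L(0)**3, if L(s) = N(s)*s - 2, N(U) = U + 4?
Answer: -8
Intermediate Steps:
N(U) = 4 + U
L(s) = -2 + s*(4 + s) (L(s) = (4 + s)*s - 2 = s*(4 + s) - 2 = -2 + s*(4 + s))
L(0)**3 = (-2 + 0*(4 + 0))**3 = (-2 + 0*4)**3 = (-2 + 0)**3 = (-2)**3 = -8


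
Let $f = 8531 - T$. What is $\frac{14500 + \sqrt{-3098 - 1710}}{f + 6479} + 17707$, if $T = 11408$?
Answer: $\frac{31897557}{1801} + \frac{i \sqrt{1202}}{1801} \approx 17711.0 + 0.01925 i$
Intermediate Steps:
$f = -2877$ ($f = 8531 - 11408 = -2877$)
$\frac{14500 + \sqrt{-3098 - 1710}}{f + 6479} + 17707 = \frac{14500 + \sqrt{-3098 - 1710}}{-2877 + 6479} + 17707 = \frac{14500 + \sqrt{-4808}}{3602} + 17707 = \left(14500 + 2 i \sqrt{1202}\right) \frac{1}{3602} + 17707 = \left(\frac{7250}{1801} + \frac{i \sqrt{1202}}{1801}\right) + 17707 = \frac{31897557}{1801} + \frac{i \sqrt{1202}}{1801}$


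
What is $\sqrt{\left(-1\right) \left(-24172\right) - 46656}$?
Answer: $2 i \sqrt{5621} \approx 149.95 i$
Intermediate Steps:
$\sqrt{\left(-1\right) \left(-24172\right) - 46656} = \sqrt{24172 - 46656} = \sqrt{-22484} = 2 i \sqrt{5621}$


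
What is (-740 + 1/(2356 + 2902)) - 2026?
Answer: -14543627/5258 ≈ -2766.0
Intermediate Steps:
(-740 + 1/(2356 + 2902)) - 2026 = (-740 + 1/5258) - 2026 = -3890919/5258 - 2026 = -14543627/5258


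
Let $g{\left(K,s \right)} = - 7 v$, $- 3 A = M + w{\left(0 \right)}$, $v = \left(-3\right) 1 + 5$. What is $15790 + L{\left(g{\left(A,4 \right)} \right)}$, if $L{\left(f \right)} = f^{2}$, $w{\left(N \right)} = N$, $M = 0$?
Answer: $15986$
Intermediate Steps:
$v = 2$ ($v = -3 + 5 = 2$)
$A = 0$ ($A = - \frac{0 + 0}{3} = \left(- \frac{1}{3}\right) 0 = 0$)
$g{\left(K,s \right)} = -14$ ($g{\left(K,s \right)} = \left(-7\right) 2 = -14$)
$15790 + L{\left(g{\left(A,4 \right)} \right)} = 15790 + \left(-14\right)^{2} = 15790 + 196 = 15986$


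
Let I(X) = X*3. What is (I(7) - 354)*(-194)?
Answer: 64602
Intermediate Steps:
I(X) = 3*X
(I(7) - 354)*(-194) = (3*7 - 354)*(-194) = (21 - 354)*(-194) = -333*(-194) = 64602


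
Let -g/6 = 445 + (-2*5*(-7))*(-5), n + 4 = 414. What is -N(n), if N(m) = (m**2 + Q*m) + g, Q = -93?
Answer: -129400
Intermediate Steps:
n = 410 (n = -4 + 414 = 410)
g = -570 (g = -6*(445 + (-2*5*(-7))*(-5)) = -6*(445 - 10*(-7)*(-5)) = -6*(445 + 70*(-5)) = -6*(445 - 350) = -6*95 = -570)
N(m) = -570 + m**2 - 93*m (N(m) = (m**2 - 93*m) - 570 = -570 + m**2 - 93*m)
-N(n) = -(-570 + 410**2 - 93*410) = -(-570 + 168100 - 38130) = -1*129400 = -129400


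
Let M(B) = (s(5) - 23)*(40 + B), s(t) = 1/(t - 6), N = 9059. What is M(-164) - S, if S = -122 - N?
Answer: 12157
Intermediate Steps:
s(t) = 1/(-6 + t)
M(B) = -960 - 24*B (M(B) = (1/(-6 + 5) - 23)*(40 + B) = (1/(-1) - 23)*(40 + B) = (-1 - 23)*(40 + B) = -24*(40 + B) = -960 - 24*B)
S = -9181 (S = -122 - 1*9059 = -122 - 9059 = -9181)
M(-164) - S = (-960 - 24*(-164)) - 1*(-9181) = (-960 + 3936) + 9181 = 2976 + 9181 = 12157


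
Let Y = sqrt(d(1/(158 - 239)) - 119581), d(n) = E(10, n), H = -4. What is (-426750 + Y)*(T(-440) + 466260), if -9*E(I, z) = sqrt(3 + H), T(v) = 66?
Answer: -199004620500 + 155442*sqrt(-1076229 - I) ≈ -1.99e+11 - 1.6126e+8*I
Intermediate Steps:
E(I, z) = -I/9 (E(I, z) = -sqrt(3 - 4)/9 = -I/9)
d(n) = -I/9
Y = sqrt(-119581 - I/9) (Y = sqrt(-I/9 - 119581) = sqrt(-119581 - I/9) ≈ 0.e-4 - 345.8*I)
(-426750 + Y)*(T(-440) + 466260) = (-426750 + sqrt(-1076229 - I)/3)*(66 + 466260) = (-426750 + sqrt(-1076229 - I)/3)*466326 = -199004620500 + 155442*sqrt(-1076229 - I)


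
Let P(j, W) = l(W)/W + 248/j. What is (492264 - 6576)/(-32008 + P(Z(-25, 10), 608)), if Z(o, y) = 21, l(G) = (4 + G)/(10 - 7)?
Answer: -1550316096/102130769 ≈ -15.180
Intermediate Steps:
l(G) = 4/3 + G/3 (l(G) = (4 + G)/3 = (4 + G)*(⅓) = 4/3 + G/3)
P(j, W) = 248/j + (4/3 + W/3)/W (P(j, W) = (4/3 + W/3)/W + 248/j = 248/j + (4/3 + W/3)/W)
(492264 - 6576)/(-32008 + P(Z(-25, 10), 608)) = (492264 - 6576)/(-32008 + (⅓ + 248/21 + (4/3)/608)) = 485688/(-32008 + (⅓ + 248*(1/21) + (4/3)*(1/608))) = 485688/(-32008 + (⅓ + 248/21 + 1/456)) = 485688/(-32008 + 38767/3192) = 485688/(-102130769/3192) = 485688*(-3192/102130769) = -1550316096/102130769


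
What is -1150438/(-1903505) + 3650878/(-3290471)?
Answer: -3163981651092/6263428000855 ≈ -0.50515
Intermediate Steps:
-1150438/(-1903505) + 3650878/(-3290471) = -1150438*(-1/1903505) + 3650878*(-1/3290471) = 1150438/1903505 - 3650878/3290471 = -3163981651092/6263428000855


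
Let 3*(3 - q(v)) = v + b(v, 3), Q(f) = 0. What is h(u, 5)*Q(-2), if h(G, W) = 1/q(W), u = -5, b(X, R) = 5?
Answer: 0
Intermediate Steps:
q(v) = 4/3 - v/3 (q(v) = 3 - (v + 5)/3 = 3 - (5 + v)/3 = 3 + (-5/3 - v/3) = 4/3 - v/3)
h(G, W) = 1/(4/3 - W/3)
h(u, 5)*Q(-2) = -3/(-4 + 5)*0 = -3/1*0 = -3*1*0 = -3*0 = 0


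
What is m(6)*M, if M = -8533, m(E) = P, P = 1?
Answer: -8533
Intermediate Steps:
m(E) = 1
m(6)*M = 1*(-8533) = -8533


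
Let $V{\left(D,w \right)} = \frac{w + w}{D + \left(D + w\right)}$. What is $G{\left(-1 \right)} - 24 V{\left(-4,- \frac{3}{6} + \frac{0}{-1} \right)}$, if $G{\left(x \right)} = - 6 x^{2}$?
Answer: $- \frac{150}{17} \approx -8.8235$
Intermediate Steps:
$V{\left(D,w \right)} = \frac{2 w}{w + 2 D}$
$G{\left(-1 \right)} - 24 V{\left(-4,- \frac{3}{6} + \frac{0}{-1} \right)} = - 6 \left(-1\right)^{2} - 24 \frac{2 \left(- \frac{3}{6} + \frac{0}{-1}\right)}{\left(- \frac{3}{6} + \frac{0}{-1}\right) + 2 \left(-4\right)} = \left(-6\right) 1 - 24 \frac{2 \left(\left(-3\right) \frac{1}{6} + 0 \left(-1\right)\right)}{\left(\left(-3\right) \frac{1}{6} + 0 \left(-1\right)\right) - 8} = -6 - 24 \frac{2 \left(- \frac{1}{2} + 0\right)}{\left(- \frac{1}{2} + 0\right) - 8} = -6 - 24 \cdot 2 \left(- \frac{1}{2}\right) \frac{1}{- \frac{1}{2} - 8} = -6 - 24 \cdot 2 \left(- \frac{1}{2}\right) \frac{1}{- \frac{17}{2}} = -6 - 24 \cdot 2 \left(- \frac{1}{2}\right) \left(- \frac{2}{17}\right) = -6 - \frac{48}{17} = - \frac{150}{17}$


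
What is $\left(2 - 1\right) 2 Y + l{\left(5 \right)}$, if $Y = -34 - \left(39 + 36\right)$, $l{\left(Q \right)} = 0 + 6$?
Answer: $-212$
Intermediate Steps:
$l{\left(Q \right)} = 6$
$Y = -109$ ($Y = -34 - 75 = -109$)
$\left(2 - 1\right) 2 Y + l{\left(5 \right)} = \left(2 - 1\right) 2 \left(-109\right) + 6 = 1 \cdot 2 \left(-109\right) + 6 = 2 \left(-109\right) + 6 = -218 + 6 = -212$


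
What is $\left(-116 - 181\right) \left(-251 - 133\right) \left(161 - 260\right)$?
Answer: $-11290752$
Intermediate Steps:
$\left(-116 - 181\right) \left(-251 - 133\right) \left(161 - 260\right) = \left(-297\right) \left(-384\right) \left(-99\right) = 114048 \left(-99\right) = -11290752$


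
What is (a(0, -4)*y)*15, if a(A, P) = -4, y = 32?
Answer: -1920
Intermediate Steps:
(a(0, -4)*y)*15 = -4*32*15 = -128*15 = -1920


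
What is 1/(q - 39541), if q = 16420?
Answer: -1/23121 ≈ -4.3251e-5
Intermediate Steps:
1/(q - 39541) = 1/(16420 - 39541) = 1/(-23121) = -1/23121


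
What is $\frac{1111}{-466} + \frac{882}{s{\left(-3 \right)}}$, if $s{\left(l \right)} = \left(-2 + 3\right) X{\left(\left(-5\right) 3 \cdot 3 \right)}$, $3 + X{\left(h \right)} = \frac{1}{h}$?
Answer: $- \frac{4661659}{15844} \approx -294.22$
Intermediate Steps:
$X{\left(h \right)} = -3 + \frac{1}{h}$
$s{\left(l \right)} = - \frac{136}{45}$ ($s{\left(l \right)} = \left(-2 + 3\right) \left(-3 + \frac{1}{\left(-5\right) 3 \cdot 3}\right) = 1 \left(-3 + \frac{1}{\left(-15\right) 3}\right) = 1 \left(-3 + \frac{1}{-45}\right) = 1 \left(-3 - \frac{1}{45}\right) = 1 \left(- \frac{136}{45}\right) = - \frac{136}{45}$)
$\frac{1111}{-466} + \frac{882}{s{\left(-3 \right)}} = \frac{1111}{-466} + \frac{882}{- \frac{136}{45}} = 1111 \left(- \frac{1}{466}\right) + 882 \left(- \frac{45}{136}\right) = - \frac{1111}{466} - \frac{19845}{68} = - \frac{4661659}{15844}$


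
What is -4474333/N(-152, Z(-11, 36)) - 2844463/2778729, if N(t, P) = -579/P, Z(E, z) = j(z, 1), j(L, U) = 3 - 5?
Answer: -8289188223197/536294697 ≈ -15456.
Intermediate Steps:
j(L, U) = -2
Z(E, z) = -2
-4474333/N(-152, Z(-11, 36)) - 2844463/2778729 = -4474333/((-579/(-2))) - 2844463/2778729 = -4474333/((-579*(-1/2))) - 2844463*1/2778729 = -4474333/579/2 - 2844463/2778729 = -4474333*2/579 - 2844463/2778729 = -8948666/579 - 2844463/2778729 = -8289188223197/536294697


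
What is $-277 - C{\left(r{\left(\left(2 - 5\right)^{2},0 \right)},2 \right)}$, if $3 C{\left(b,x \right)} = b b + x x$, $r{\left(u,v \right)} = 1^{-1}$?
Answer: $- \frac{836}{3} \approx -278.67$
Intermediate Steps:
$r{\left(u,v \right)} = 1$
$C{\left(b,x \right)} = \frac{b^{2}}{3} + \frac{x^{2}}{3}$ ($C{\left(b,x \right)} = \frac{b b + x x}{3} = \frac{b^{2} + x^{2}}{3} = \frac{b^{2}}{3} + \frac{x^{2}}{3}$)
$-277 - C{\left(r{\left(\left(2 - 5\right)^{2},0 \right)},2 \right)} = -277 - \left(\frac{1^{2}}{3} + \frac{2^{2}}{3}\right) = -277 - \left(\frac{1}{3} \cdot 1 + \frac{1}{3} \cdot 4\right) = -277 - \left(\frac{1}{3} + \frac{4}{3}\right) = -277 - \frac{5}{3} = - \frac{836}{3}$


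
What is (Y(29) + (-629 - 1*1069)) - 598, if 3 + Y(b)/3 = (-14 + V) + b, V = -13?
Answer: -2299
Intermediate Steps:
Y(b) = -90 + 3*b (Y(b) = -9 + 3*((-14 - 13) + b) = -9 + 3*(-27 + b) = -9 + (-81 + 3*b) = -90 + 3*b)
(Y(29) + (-629 - 1*1069)) - 598 = ((-90 + 3*29) + (-629 - 1*1069)) - 598 = ((-90 + 87) + (-629 - 1069)) - 598 = (-3 - 1698) - 598 = -1701 - 598 = -2299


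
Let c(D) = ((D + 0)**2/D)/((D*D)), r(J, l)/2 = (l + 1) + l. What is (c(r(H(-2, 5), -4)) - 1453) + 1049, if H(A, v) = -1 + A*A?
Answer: -5657/14 ≈ -404.07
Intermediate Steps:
H(A, v) = -1 + A**2
r(J, l) = 2 + 4*l (r(J, l) = 2*((l + 1) + l) = 2*((1 + l) + l) = 2*(1 + 2*l) = 2 + 4*l)
c(D) = 1/D (c(D) = (D**2/D)/(D**2) = D/D**2 = 1/D)
(c(r(H(-2, 5), -4)) - 1453) + 1049 = (1/(2 + 4*(-4)) - 1453) + 1049 = (1/(2 - 16) - 1453) + 1049 = (1/(-14) - 1453) + 1049 = (-1/14 - 1453) + 1049 = -20343/14 + 1049 = -5657/14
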